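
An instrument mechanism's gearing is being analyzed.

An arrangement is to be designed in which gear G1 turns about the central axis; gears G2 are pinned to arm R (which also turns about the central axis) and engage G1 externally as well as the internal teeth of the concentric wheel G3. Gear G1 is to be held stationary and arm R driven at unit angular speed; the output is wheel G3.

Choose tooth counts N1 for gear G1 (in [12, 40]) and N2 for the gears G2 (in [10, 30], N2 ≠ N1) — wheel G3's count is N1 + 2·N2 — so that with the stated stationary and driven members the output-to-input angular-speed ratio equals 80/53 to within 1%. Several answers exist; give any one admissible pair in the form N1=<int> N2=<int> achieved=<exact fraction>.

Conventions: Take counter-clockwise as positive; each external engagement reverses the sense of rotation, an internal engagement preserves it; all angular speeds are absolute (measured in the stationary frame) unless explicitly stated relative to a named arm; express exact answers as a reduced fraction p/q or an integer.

N1=27 N2=13 achieved=80/53

topology: planetary set — design target 80/53, arm = carrier (Willis)
Willis with ω_sun = 0: ω_ring/ω_arm = (N1+N3)/N3; set equal to 80/53  ⇒  N3/N1 = 1/(80/53 − 1) = 53/27
N3 = N1 + 2·N2  ⇒  N2/N1 = (N3/N1 − 1)/2 = (53/27 − 1)/2 = 13/27
smallest multiple with N1 ≥ 12 and N2 ≥ 10: k = 1  ⇒  N1 = 1·27 = 27, N2 = 1·13 = 13 (N1 ≤ 40, N2 ≤ 30, N2 ≠ N1 ✓), N3 = 27 + 2·13 = 53
check: (N1+N3)/N3 with N1 = 27, N3 = 53 gives 80/53; |achieved − target| = 0 ≤ 4/265 ✓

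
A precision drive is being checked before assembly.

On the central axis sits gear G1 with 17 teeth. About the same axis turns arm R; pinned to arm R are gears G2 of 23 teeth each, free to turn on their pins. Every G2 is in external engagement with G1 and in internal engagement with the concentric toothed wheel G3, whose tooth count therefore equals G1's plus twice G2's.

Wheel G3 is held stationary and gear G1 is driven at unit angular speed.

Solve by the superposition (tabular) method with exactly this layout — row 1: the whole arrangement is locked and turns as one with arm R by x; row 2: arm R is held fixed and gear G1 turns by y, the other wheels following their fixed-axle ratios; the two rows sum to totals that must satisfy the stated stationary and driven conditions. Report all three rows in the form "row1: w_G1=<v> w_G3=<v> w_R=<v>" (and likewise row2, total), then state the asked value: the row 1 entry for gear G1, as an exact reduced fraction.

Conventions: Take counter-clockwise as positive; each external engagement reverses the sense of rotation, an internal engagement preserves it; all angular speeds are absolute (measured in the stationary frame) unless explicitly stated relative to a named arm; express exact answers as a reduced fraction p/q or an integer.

topology: planetary set — G1 17T / G2 23T / G3 63T, arm = carrier (Willis)
row 1 — lock + rotate with arm: ω_sun = ω_ring = ω_arm = x
row 2 (arm held, sun turns y): ω_ring = −(17/63)·y, ω_arm = 0
boundary: total ω_ring = x − (17/63)·y = 0 and total ω_sun = x + y = 1  ⇒  y = 63/80, x = 17/80
row 2 ring = −(17/63)·63/80 = -17/80
totals (row 1 + row 2): sun 17/80 + 63/80 = 1, ring 17/80 + (-17/80) = 0, arm 17/80 + 0 = 17/80
asked cell (row1, sun) = 17/80

row1: w_G1=17/80 w_G3=17/80 w_R=17/80
row2: w_G1=63/80 w_G3=-17/80 w_R=0
total: w_G1=1 w_G3=0 w_R=17/80
asked value: 17/80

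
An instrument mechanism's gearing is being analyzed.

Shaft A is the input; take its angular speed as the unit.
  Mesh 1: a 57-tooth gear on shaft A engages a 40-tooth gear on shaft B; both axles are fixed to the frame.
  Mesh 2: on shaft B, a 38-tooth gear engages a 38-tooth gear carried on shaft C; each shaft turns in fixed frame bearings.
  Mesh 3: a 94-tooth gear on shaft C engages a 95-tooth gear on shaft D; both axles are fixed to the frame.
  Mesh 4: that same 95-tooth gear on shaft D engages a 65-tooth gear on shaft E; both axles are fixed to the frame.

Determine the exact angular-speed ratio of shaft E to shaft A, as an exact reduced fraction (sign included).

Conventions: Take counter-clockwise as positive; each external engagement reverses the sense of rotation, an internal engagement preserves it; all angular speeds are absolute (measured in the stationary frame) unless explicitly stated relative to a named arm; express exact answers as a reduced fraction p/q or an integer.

class = fixed-axis compound train [4 meshes; 4 ratios multiply, 4 sense flips]
mesh 1 [57T→40T]: running ratio 57/40, sense −
mesh 2 [38T→38T]: running ratio 57/40, sense +
mesh 3 [94T→95T]: running ratio 141/100, sense −
mesh 4 [95T→65T]: running ratio 2679/1300, sense +
ω_out/ω_in = 2679/1300

2679/1300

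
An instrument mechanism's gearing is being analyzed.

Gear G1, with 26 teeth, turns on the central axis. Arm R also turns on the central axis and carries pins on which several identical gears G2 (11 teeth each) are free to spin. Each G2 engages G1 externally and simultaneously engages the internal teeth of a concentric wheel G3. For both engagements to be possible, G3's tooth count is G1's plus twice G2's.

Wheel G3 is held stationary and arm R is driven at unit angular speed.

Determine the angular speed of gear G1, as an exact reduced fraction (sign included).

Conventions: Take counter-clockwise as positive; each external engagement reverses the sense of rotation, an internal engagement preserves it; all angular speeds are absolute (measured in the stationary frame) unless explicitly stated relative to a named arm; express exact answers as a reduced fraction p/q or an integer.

planetary set (26T centre, 11T on arm, 48T internal) — Willis relation
ring teeth: 26 + 2·11 = 48
26(ω_sun−ω_arm) = −48(ω_ring−ω_arm),  ω_ring = 0, ω_arm = 1
ω_sun = 1 − (48/26)(0−1) = 37/13
exact speed ratio = 37/13

37/13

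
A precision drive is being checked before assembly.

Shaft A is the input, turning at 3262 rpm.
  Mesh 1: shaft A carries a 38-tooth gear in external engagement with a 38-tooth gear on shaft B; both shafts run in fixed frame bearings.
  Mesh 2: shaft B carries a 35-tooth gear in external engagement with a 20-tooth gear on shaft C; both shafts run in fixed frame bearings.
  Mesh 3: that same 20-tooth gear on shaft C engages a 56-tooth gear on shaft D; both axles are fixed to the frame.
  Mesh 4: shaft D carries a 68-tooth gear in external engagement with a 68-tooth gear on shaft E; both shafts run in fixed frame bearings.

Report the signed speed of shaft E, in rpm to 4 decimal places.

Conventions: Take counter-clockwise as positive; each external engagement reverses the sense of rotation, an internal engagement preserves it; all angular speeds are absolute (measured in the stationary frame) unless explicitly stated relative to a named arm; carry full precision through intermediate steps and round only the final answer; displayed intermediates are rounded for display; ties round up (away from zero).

topology: fixed-axis compound train — 4 meshes, A→E
mesh 1 [38T→38T]: ω = 3262.0000×38/38 = 3262.0000 rpm, sense flips to −
mesh 2 [35T→20T]: ω = 3262.0000×35/20 = 5708.5000 rpm, sense flips to +
mesh 3 [20T→56T]: ω = 5708.5000×20/56 = 2038.7500 rpm, sense flips to −
mesh 4 [68T→68T]: ω = 2038.7500×68/68 = 2038.7500 rpm, sense flips to +
signed output speed = +2038.7500 rpm

+2038.7500 rpm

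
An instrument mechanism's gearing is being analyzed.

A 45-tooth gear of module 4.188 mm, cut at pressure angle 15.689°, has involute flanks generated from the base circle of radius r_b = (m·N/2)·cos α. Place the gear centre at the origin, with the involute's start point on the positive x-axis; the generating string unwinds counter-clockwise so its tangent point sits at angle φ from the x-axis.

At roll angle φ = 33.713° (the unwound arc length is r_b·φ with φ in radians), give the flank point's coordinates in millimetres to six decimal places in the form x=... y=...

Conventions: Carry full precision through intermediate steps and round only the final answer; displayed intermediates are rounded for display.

single-mesh involute tooth geometry (45T wheel at module 4.188)
pitch radius r_p = m·N/2 = 4.188·45/2 = 94.230000
base radius r_b = r_p·cos α = 94.230000·cos 15.689° = 90.719337
roll angle φ = 33.713° = 0.58840285 rad
x = r_b·(cos φ + φ·sin φ) = 105.090306
y = r_b·(sin φ − φ·cos φ) = 5.949654

x=105.090306 y=5.949654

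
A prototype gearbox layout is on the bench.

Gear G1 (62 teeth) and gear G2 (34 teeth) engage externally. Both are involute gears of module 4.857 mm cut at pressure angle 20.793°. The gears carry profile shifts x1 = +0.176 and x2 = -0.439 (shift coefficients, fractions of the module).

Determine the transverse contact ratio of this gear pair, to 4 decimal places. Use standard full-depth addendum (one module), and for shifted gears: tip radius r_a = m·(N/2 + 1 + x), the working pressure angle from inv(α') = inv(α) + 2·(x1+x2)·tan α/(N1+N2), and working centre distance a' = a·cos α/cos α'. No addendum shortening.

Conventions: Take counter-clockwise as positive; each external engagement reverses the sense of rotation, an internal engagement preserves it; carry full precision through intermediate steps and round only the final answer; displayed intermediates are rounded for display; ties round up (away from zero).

1.7639

topology: single-mesh involute geometry — m = 4.857, 62T/34T pair
base radii: r_b1 = 140.760429, r_b2 = 77.191203
tip radii: r_a1 = 156.278832, r_a2 = 85.293777
inv(α') = inv(20.793°) + 2·(+0.176-0.439)·tan α/(62+34) = 0.01473768  ⇒  α' = 19.92762°
a' = a·cos α / cos α' = 233.1360·cos 20.793°/cos 19.92762° = 231.832868
action lengths: √(r_a1²−r_b1²) = 67.893851, √(r_a2²−r_b2²) = 36.284247
base pitch p_b = π·m·cos α = 14.264901
CR = (67.893851 + 36.284247 − 231.832868·sin 19.92762°)/14.264901 = 1.763900
contact ratio ≈ 1.7639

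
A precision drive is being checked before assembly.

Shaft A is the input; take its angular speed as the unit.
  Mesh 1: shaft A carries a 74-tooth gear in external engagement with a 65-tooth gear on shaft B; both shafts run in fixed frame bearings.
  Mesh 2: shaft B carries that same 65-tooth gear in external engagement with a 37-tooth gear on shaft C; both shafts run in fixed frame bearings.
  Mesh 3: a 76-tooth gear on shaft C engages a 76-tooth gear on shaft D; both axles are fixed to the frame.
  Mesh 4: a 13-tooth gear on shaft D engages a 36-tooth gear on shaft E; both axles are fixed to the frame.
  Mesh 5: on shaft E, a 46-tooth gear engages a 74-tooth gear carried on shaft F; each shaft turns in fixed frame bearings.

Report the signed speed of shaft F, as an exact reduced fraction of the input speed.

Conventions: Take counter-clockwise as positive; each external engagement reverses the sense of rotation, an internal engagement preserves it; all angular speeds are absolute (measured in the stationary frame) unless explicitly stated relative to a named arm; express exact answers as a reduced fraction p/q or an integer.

-299/666

5-mesh fixed-axis compound train (all bearings frame-fixed)
mesh 1 [74T→65T]: |ω|/ω_in = 1×74/65 = 74/65, sense flips to −
mesh 2 [65T→37T]: |ω|/ω_in = (74/65)×65/37 = 2, sense flips to +
mesh 3 [76T→76T]: |ω|/ω_in = 2×76/76 = 2, sense flips to −
mesh 4 [13T→36T]: |ω|/ω_in = 2×13/36 = 13/18, sense flips to +
mesh 5 [46T→74T]: |ω|/ω_in = (13/18)×46/74 = 299/666, sense flips to −
signed output speed (× input speed) = -299/666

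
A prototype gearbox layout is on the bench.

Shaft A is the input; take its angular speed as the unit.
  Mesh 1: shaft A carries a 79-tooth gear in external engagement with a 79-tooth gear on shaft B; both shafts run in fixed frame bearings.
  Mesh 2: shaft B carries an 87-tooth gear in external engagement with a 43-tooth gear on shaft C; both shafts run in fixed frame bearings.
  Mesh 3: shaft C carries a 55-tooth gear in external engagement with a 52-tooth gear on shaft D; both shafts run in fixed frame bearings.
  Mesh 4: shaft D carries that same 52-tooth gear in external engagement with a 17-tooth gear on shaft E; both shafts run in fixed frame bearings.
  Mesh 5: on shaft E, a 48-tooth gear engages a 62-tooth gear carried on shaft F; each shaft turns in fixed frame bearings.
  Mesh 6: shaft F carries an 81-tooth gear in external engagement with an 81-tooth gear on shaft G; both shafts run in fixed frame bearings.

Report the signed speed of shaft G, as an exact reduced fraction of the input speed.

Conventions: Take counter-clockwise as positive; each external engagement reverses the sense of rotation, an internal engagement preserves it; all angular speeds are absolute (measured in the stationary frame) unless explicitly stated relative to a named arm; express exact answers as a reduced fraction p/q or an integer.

114840/22661

6-mesh fixed-axis compound train (all bearings frame-fixed)
mesh 1 [79T→79T]: |ω|/ω_in = 1×79/79 = 1, sense flips to −
mesh 2 [87T→43T]: |ω|/ω_in = 1×87/43 = 87/43, sense flips to +
mesh 3 [55T→52T]: |ω|/ω_in = (87/43)×55/52 = 4785/2236, sense flips to −
mesh 4 [52T→17T]: |ω|/ω_in = (4785/2236)×52/17 = 4785/731, sense flips to +
mesh 5 [48T→62T]: |ω|/ω_in = (4785/731)×48/62 = 114840/22661, sense flips to −
mesh 6 [81T→81T]: |ω|/ω_in = (114840/22661)×81/81 = 114840/22661, sense flips to +
signed output speed (× input speed) = 114840/22661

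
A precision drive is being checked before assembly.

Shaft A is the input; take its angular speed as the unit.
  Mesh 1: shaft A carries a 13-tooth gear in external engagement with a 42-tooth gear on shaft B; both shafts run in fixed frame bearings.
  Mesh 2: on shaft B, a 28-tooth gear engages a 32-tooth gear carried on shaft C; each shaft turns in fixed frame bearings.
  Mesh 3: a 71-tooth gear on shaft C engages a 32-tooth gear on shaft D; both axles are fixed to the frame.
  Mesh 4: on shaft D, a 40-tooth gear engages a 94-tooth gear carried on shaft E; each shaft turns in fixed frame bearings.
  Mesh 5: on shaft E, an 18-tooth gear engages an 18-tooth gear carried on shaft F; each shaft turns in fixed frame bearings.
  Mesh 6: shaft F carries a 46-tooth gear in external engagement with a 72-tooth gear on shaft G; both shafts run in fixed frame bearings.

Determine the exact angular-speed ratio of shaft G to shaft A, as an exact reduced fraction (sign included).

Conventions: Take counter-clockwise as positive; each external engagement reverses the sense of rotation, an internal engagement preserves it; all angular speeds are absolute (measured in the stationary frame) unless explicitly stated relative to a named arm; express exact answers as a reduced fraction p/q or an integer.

106145/649728

class = fixed-axis compound train [6 meshes; 6 ratios multiply, 6 sense flips]
mesh 1 [13T→42T]: running ratio 13/42, sense −
mesh 2 [28T→32T]: running ratio 13/48, sense +
mesh 3 [71T→32T]: running ratio 923/1536, sense −
mesh 4 [40T→94T]: running ratio 4615/18048, sense +
mesh 5 [18T→18T]: running ratio 4615/18048, sense −
mesh 6 [46T→72T]: running ratio 106145/649728, sense +
ω_out/ω_in = 106145/649728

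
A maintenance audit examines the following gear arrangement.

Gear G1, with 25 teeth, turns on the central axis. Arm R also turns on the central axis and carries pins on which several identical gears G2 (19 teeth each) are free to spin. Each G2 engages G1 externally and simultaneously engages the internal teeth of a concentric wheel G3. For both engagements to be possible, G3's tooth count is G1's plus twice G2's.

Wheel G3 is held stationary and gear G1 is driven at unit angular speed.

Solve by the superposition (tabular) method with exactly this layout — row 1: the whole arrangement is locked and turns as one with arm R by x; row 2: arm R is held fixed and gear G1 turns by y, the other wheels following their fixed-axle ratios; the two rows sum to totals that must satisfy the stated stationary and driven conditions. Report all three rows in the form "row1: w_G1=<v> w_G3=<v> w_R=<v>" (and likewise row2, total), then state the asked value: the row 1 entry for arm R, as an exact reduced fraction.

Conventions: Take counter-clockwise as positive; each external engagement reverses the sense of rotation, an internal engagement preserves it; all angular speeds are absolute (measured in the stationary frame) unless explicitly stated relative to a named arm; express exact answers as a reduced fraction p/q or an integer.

row1: w_G1=25/88 w_G3=25/88 w_R=25/88
row2: w_G1=63/88 w_G3=-25/88 w_R=0
total: w_G1=1 w_G3=0 w_R=25/88
asked value: 25/88

planetary set (25T centre, 19T on arm, 63T internal) — Willis relation
row 1 — lock + rotate with arm: ω_sun = ω_ring = ω_arm = x
row 2 (arm held, sun turns y): ω_ring = −(25/63)·y, ω_arm = 0
boundary: total ω_ring = x − (25/63)·y = 0 and total ω_sun = x + y = 1  ⇒  y = 63/88, x = 25/88
row 2 ring = −(25/63)·63/88 = -25/88
totals (row 1 + row 2): sun 25/88 + 63/88 = 1, ring 25/88 + (-25/88) = 0, arm 25/88 + 0 = 25/88
asked cell (row1, arm) = 25/88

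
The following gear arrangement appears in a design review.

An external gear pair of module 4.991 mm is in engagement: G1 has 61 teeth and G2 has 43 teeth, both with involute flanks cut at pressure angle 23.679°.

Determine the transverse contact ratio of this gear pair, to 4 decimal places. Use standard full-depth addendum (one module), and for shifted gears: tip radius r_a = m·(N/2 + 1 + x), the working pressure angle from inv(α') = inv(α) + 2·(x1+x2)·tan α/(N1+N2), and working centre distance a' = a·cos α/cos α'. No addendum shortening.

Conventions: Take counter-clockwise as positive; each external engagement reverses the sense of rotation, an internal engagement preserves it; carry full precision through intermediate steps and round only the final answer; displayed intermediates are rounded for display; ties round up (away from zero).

1.5871

class = single-mesh tooth geometry [involute pair 61T × 43T, m = 4.991]
base radii: r_b1 = 139.409613, r_b2 = 98.272350
tip radii: r_a1 = 157.216500, r_a2 = 112.297500
no profile shift: α' = α, a' = a
action lengths: √(r_a1²−r_b1²) = 72.677285, √(r_a2²−r_b2²) = 54.344031
base pitch p_b = π·m·cos α = 14.359614
CR = (72.677285 + 54.344031 − 259.532000·sin 23.67900°)/14.359614 = 1.587098
contact ratio ≈ 1.5871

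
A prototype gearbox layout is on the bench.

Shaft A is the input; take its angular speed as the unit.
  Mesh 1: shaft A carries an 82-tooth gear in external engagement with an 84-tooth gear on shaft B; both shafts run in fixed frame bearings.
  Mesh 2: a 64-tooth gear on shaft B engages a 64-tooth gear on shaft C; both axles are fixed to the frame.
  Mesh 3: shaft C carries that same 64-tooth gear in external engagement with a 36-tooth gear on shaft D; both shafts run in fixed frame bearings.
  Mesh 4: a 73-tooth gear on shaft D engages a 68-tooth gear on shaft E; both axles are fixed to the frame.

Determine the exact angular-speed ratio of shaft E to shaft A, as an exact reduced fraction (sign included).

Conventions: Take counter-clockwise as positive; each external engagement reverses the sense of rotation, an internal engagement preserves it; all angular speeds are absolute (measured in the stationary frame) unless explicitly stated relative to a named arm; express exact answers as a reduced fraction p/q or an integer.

5986/3213

class = fixed-axis compound train [4 meshes; 4 ratios multiply, 4 sense flips]
mesh 1 [82T→84T]: running ratio 41/42, sense −
mesh 2 [64T→64T]: running ratio 41/42, sense +
mesh 3 [64T→36T]: running ratio 328/189, sense −
mesh 4 [73T→68T]: running ratio 5986/3213, sense +
ω_out/ω_in = 5986/3213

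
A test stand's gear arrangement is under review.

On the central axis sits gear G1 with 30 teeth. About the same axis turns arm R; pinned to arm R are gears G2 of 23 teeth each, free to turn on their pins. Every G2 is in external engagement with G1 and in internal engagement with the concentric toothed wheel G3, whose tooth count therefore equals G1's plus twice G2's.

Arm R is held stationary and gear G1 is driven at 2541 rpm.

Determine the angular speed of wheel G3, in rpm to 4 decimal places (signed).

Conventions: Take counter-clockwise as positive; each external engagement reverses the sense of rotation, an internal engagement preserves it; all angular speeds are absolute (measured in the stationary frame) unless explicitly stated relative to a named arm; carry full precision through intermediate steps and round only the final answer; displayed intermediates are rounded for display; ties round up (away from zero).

recognized (axles ride arm R): planetary set, 30/23/76 teeth
normalise by the input: solve with ω_sun = 1, then scale by 2541 rpm
ring teeth: 30 + 2·23 = 76
30(ω_sun−ω_arm) = −76(ω_ring−ω_arm),  ω_arm = 0, ω_sun = 1
ω_ring = 0 − (30/76)(1−0) = -15/38
scale: ω_ring = -15/38 × 2541 rpm = -1003.0263 rpm

-1003.0263 rpm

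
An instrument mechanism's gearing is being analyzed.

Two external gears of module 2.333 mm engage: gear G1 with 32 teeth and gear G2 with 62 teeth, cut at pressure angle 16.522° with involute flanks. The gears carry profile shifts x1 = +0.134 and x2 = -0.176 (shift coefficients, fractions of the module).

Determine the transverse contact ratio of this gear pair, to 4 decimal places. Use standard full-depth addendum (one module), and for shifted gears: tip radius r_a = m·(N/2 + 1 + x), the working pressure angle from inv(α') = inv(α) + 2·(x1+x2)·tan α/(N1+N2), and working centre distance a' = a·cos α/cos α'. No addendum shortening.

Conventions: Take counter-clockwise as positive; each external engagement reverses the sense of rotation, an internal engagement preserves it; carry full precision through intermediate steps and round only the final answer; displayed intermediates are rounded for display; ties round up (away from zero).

class = single-mesh tooth geometry [involute pair 32T × 62T, m = 2.333]
base radii: r_b1 = 35.786750, r_b2 = 69.336827
tip radii: r_a1 = 39.973622, r_a2 = 74.245392
inv(α') = inv(16.522°) + 2·(+0.134-0.176)·tan α/(32+62) = 0.00800283  ⇒  α' = 16.34745°
a' = a·cos α / cos α' = 109.6510·cos 16.522°/cos 16.34745° = 109.552509
action lengths: √(r_a1²−r_b1²) = 17.810082, √(r_a2²−r_b2²) = 26.547742
base pitch p_b = π·m·cos α = 7.026712
CR = (17.810082 + 26.547742 − 109.552509·sin 16.34745°)/7.026712 = 1.924514
contact ratio ≈ 1.9245

1.9245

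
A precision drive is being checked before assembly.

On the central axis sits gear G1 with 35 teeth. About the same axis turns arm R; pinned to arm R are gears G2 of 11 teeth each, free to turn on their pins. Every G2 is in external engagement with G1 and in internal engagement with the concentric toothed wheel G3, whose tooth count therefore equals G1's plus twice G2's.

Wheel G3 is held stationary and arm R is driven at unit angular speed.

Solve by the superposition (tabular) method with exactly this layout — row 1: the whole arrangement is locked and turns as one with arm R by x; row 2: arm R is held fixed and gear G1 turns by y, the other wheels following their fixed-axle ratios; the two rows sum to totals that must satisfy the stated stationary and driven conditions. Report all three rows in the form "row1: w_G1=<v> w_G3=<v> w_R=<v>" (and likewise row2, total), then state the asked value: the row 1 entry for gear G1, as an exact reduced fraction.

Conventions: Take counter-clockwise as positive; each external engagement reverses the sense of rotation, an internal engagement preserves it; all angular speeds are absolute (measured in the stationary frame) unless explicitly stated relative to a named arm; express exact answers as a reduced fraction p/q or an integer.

topology: planetary set — G1 35T / G2 11T / G3 57T, arm = carrier (Willis)
row 1 (train locked, turned with arm): all members turn x
row 2: sun turns y, ring = −(35/57)·y, arm 0
boundary: total ω_ring = x − (35/57)·y = 0 and total ω_arm = x = 1  ⇒  y = 57/35, x = 1
row 2 ring = −(35/57)·57/35 = -1
totals (row 1 + row 2): sun 1 + 57/35 = 92/35, ring 1 + (-1) = 0, arm 1 + 0 = 1
asked cell (row1, sun) = 1

row1: w_G1=1 w_G3=1 w_R=1
row2: w_G1=57/35 w_G3=-1 w_R=0
total: w_G1=92/35 w_G3=0 w_R=1
asked value: 1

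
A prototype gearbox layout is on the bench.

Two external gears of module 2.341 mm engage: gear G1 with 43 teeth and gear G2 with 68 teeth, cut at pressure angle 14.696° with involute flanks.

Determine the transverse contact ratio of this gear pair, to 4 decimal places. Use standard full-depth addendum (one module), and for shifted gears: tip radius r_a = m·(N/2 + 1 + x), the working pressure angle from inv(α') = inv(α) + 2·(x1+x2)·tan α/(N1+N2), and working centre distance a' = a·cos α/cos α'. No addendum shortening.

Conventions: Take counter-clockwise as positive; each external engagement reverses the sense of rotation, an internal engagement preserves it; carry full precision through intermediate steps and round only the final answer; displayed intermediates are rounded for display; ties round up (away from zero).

2.1334

topology: single-mesh involute geometry — m = 2.341, 43T/68T pair
base radii: r_b1 = 48.684928, r_b2 = 76.990119
tip radii: r_a1 = 52.672500, r_a2 = 81.935000
no profile shift: α' = α, a' = a
action lengths: √(r_a1²−r_b1²) = 20.103980, √(r_a2²−r_b2²) = 28.033297
base pitch p_b = π·m·cos α = 7.113870
CR = (20.103980 + 28.033297 − 129.925500·sin 14.69600°)/7.113870 = 2.133357
contact ratio ≈ 2.1334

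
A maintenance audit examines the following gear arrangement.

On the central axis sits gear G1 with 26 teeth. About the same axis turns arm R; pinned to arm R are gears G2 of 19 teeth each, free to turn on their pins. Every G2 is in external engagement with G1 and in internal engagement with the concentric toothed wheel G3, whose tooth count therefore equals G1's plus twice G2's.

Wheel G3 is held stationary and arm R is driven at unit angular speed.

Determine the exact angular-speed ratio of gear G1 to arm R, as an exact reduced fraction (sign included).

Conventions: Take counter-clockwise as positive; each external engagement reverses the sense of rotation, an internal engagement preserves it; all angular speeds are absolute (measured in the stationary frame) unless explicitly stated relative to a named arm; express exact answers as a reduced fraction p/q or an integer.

45/13

topology: planetary set — G1 26T / G2 19T / G3 64T, arm = carrier (Willis)
ring teeth: 26 + 2·19 = 64
26(ω_sun−ω_arm) = −64(ω_ring−ω_arm),  ω_ring = 0, ω_arm = 1
ω_sun = 1 − (64/26)(0−1) = 45/13
ω_out/ω_in = 45/13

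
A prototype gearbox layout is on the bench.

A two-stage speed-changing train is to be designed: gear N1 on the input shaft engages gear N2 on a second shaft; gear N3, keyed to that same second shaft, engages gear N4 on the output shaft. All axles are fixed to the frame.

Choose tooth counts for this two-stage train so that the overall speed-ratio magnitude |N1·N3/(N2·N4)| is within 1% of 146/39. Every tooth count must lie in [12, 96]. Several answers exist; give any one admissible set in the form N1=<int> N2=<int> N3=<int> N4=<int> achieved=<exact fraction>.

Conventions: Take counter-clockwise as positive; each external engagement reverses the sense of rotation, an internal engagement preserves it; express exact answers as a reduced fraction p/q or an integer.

2-stage fixed-axis compound train for ratio 146/39
target = 146/39 in lowest terms: an exact hit needs N1·N3 = k·146 and N2·N4 = k·39 for one integer k, every count in [12, 96]; additionally prefer no 1:1 stage (N1 ≠ N2, N3 ≠ N4)
k = 1…5: no 1:1-free in-range split of k·146 and k·39 into factor pairs; take k = 6
k = 6: N1·N3 = 876 = 12·73, N2·N4 = 234 = 13·18
achieved = 12·73/(13·18) = 146/39; |achieved − target| = 0 ≤ 73/1950 ✓

N1=12 N2=13 N3=73 N4=18 achieved=146/39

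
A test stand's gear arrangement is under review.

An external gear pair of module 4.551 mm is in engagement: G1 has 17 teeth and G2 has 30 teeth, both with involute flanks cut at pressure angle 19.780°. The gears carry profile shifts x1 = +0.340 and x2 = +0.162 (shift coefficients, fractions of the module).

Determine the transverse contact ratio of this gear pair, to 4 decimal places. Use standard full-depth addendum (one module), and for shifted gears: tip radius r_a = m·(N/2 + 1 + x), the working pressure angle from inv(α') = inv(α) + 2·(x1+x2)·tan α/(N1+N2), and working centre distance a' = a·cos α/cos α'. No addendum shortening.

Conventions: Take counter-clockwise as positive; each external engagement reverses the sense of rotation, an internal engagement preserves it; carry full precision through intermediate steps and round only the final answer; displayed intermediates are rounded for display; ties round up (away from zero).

1.4745

topology: single-mesh involute geometry — m = 4.551, 17T/30T pair
base radii: r_b1 = 36.401133, r_b2 = 64.237294
tip radii: r_a1 = 44.781840, r_a2 = 73.553262
inv(α') = inv(19.780°) + 2·(+0.340+0.162)·tan α/(17+30) = 0.02208403  ⇒  α' = 22.68844°
a' = a·cos α / cos α' = 106.9485·cos 19.780°/cos 22.68844° = 109.079436
action lengths: √(r_a1²−r_b1²) = 26.083917, √(r_a2²−r_b2²) = 35.828096
base pitch p_b = π·m·cos α = 13.453827
CR = (26.083917 + 35.828096 − 109.079436·sin 22.68844°)/13.453827 = 1.474518
contact ratio ≈ 1.4745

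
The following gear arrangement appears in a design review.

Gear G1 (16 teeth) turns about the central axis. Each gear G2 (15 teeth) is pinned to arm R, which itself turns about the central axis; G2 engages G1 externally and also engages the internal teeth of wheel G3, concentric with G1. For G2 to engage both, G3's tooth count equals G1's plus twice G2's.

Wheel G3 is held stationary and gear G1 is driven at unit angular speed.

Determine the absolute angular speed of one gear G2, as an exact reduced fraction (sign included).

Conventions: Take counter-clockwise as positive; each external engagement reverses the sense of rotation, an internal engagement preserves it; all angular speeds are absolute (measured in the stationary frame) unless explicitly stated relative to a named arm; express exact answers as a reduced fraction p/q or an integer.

-8/15

topology: planetary set — G1 16T / G2 15T / G3 46T, arm = carrier (Willis)
ring teeth: 16 + 2·15 = 46
16(ω_sun−ω_arm) = −46(ω_ring−ω_arm),  ω_ring = 0, ω_sun = 1
16(1−ω_arm) = −46(0−ω_arm)  ⇒  62·ω_arm = 16  ⇒  ω_arm = 8/31
sun–planet mesh: 16·(1−8/31) = −15·(ω_p−ω_arm)  ⇒  ω_p−ω_arm = -368/465
ω_p = 8/31 − 368/465 = -8/15
exact speed ratio = -8/15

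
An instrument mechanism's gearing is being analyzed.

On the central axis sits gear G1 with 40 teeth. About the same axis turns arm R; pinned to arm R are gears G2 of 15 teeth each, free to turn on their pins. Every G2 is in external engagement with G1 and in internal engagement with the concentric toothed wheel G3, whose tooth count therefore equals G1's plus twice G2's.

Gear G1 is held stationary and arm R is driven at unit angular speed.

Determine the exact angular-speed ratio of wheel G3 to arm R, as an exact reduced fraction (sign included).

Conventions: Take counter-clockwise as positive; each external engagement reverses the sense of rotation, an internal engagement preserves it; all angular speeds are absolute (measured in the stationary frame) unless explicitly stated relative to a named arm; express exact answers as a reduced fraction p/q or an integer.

11/7

class = planetary set [G3 = 40+2·15 = 70; Willis about the carrier]
ring teeth: 40 + 2·15 = 70
40(ω_sun−ω_arm) = −70(ω_ring−ω_arm),  ω_sun = 0, ω_arm = 1
ω_ring = 1 − (40/70)(0−1) = 11/7
ω_out/ω_in = 11/7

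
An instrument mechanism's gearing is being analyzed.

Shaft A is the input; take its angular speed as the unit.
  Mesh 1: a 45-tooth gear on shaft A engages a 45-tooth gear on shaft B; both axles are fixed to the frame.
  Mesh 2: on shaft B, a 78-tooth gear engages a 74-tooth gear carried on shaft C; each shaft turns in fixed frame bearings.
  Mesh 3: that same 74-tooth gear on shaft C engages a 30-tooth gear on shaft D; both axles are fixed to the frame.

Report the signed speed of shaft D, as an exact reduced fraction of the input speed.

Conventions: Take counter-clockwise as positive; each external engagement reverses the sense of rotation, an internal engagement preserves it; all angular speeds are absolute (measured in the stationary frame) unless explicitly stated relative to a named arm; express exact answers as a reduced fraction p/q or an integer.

-13/5

3-mesh fixed-axis compound train (all bearings frame-fixed)
mesh 1 [45T→45T]: |ω|/ω_in = 1×45/45 = 1, sense flips to −
mesh 2 [78T→74T]: |ω|/ω_in = 1×78/74 = 39/37, sense flips to +
mesh 3 [74T→30T]: |ω|/ω_in = (39/37)×74/30 = 13/5, sense flips to −
signed output speed (× input speed) = -13/5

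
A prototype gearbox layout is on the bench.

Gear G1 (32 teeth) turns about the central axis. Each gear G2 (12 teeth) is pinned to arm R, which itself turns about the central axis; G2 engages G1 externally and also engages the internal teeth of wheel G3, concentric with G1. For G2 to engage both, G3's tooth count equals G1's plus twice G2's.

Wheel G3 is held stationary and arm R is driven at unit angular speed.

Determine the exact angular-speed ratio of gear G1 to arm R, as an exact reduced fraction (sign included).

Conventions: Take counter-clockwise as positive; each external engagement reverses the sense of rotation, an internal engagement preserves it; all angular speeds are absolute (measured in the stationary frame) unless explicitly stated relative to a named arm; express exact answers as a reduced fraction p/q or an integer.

11/4

class = planetary set [G3 = 32+2·12 = 56; Willis about the carrier]
ring teeth: 32 + 2·12 = 56
32(ω_sun−ω_arm) = −56(ω_ring−ω_arm),  ω_ring = 0, ω_arm = 1
ω_sun = 1 − (56/32)(0−1) = 11/4
ω_out/ω_in = 11/4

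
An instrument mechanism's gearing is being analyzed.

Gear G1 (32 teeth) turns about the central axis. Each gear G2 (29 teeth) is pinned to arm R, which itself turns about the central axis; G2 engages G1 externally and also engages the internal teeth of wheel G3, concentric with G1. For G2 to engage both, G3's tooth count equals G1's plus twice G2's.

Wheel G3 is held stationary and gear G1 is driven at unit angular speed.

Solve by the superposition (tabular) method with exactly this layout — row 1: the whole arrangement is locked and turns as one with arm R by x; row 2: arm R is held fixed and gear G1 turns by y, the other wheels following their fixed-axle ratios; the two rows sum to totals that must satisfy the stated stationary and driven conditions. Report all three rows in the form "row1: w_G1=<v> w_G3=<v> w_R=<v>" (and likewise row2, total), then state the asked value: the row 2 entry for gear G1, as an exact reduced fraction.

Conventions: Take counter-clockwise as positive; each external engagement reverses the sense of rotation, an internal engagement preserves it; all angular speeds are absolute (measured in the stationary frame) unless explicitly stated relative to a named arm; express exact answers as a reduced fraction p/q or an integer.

row1: w_G1=16/61 w_G3=16/61 w_R=16/61
row2: w_G1=45/61 w_G3=-16/61 w_R=0
total: w_G1=1 w_G3=0 w_R=16/61
asked value: 45/61

planetary set (32T centre, 29T on arm, 90T internal) — Willis relation
superposition row 1 [locked train]: every member turns x
row 2 (arm held, sun turns y): ω_ring = −(32/90)·y, ω_arm = 0
boundary: total ω_ring = x − (32/90)·y = 0 and total ω_sun = x + y = 1  ⇒  y = 45/61, x = 16/61
row 2 ring = −(32/90)·45/61 = -16/61
totals (row 1 + row 2): sun 16/61 + 45/61 = 1, ring 16/61 + (-16/61) = 0, arm 16/61 + 0 = 16/61
asked cell (row2, sun) = 45/61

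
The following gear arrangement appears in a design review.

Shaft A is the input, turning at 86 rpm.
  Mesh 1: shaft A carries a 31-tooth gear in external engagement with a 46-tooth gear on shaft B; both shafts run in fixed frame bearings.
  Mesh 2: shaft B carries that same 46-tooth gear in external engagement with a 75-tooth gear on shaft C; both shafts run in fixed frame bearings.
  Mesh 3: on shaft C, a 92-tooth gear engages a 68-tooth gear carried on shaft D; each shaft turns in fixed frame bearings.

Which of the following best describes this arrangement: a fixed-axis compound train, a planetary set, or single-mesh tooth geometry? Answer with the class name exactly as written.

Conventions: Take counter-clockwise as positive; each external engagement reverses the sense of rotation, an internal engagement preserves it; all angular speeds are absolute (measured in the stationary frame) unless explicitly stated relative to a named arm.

fixed-axis compound train

class = fixed-axis compound train [3 meshes; 3 ratios multiply, 3 sense flips]
classification: fixed-axis compound train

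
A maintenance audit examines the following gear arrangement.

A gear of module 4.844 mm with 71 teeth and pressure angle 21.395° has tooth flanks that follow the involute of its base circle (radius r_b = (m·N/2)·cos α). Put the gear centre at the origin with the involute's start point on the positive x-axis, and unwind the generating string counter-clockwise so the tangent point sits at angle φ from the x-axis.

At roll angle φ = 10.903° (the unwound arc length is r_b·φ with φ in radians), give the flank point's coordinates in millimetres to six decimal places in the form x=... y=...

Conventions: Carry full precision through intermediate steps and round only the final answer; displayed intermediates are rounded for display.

x=162.984448 y=0.366436

topology: single-mesh involute geometry — m = 4.844, N = 71
pitch radius r_p = m·N/2 = 4.844·71/2 = 171.962000
base radius r_b = r_p·cos α = 171.962000·cos 21.395° = 160.111695
roll angle φ = 10.903° = 0.19029325 rad
x = r_b·(cos φ + φ·sin φ) = 162.984448
y = r_b·(sin φ − φ·cos φ) = 0.366436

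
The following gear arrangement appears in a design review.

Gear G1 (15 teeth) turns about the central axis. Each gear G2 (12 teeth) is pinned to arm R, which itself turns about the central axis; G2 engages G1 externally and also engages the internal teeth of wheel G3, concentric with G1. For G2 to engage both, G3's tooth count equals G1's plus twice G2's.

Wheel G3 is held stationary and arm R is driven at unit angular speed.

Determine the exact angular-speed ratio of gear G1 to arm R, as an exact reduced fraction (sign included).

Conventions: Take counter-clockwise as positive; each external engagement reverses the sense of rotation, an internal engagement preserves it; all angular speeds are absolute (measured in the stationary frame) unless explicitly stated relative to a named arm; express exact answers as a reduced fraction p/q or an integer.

class = planetary set [G3 = 15+2·12 = 39; Willis about the carrier]
ring teeth: 15 + 2·12 = 39
15(ω_sun−ω_arm) = −39(ω_ring−ω_arm),  ω_ring = 0, ω_arm = 1
ω_sun = 1 − (39/15)(0−1) = 18/5
ω_out/ω_in = 18/5

18/5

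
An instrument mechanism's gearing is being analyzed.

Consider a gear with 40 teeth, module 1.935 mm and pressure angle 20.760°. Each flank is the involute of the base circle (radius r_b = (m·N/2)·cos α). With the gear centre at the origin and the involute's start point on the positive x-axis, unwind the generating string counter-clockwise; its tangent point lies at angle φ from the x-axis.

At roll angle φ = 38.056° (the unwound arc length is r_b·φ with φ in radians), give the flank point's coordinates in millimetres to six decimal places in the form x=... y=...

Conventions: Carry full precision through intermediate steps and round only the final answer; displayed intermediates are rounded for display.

x=43.310596 y=3.381077

recognized (one wheel, involute flank): single-mesh tooth geometry, m = 1.935, N = 40
pitch radius r_p = m·N/2 = 1.935·40/2 = 38.700000
base radius r_b = r_p·cos α = 38.700000·cos 20.760° = 36.187339
roll angle φ = 38.056° = 0.66420250 rad
x = r_b·(cos φ + φ·sin φ) = 43.310596
y = r_b·(sin φ − φ·cos φ) = 3.381077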